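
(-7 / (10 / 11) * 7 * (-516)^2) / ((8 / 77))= -690651423 / 5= -138130284.60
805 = 805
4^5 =1024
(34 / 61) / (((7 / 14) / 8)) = 544 / 61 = 8.92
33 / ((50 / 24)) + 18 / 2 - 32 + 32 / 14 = -853 / 175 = -4.87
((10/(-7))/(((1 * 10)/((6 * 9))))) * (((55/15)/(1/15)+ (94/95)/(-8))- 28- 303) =2833029/1330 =2130.10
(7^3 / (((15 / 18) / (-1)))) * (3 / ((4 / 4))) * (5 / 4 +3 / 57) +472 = -215933 / 190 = -1136.49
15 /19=0.79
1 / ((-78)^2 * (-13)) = -1 / 79092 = -0.00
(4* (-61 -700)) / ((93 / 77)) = -234388 / 93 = -2520.30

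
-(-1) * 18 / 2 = 9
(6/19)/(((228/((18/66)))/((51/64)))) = 153/508288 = 0.00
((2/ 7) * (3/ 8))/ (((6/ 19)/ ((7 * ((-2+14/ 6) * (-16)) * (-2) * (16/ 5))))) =1216/ 15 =81.07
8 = 8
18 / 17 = 1.06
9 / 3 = 3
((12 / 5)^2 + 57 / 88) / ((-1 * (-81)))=4699 / 59400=0.08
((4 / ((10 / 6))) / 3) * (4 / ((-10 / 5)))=-8 / 5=-1.60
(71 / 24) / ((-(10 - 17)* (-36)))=-71 / 6048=-0.01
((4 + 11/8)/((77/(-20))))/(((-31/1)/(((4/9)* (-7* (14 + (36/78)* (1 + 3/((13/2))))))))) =-34400/16731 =-2.06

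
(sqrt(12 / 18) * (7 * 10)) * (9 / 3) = 70 * sqrt(6) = 171.46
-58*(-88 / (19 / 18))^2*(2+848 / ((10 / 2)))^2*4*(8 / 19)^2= -27425394859180032 / 3258025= -8417797548.88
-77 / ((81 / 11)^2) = -9317 / 6561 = -1.42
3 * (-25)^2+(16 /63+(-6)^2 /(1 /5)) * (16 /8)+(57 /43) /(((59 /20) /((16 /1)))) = 358452589 /159831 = 2242.70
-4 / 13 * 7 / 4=-7 / 13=-0.54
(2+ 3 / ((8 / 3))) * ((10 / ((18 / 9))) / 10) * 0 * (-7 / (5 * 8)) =0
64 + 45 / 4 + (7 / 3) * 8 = 1127 / 12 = 93.92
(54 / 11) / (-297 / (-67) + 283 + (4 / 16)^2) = 57888 / 3390145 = 0.02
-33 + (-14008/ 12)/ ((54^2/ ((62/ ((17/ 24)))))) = -49601/ 729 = -68.04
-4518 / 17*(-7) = 1860.35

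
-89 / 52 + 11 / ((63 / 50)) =22993 / 3276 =7.02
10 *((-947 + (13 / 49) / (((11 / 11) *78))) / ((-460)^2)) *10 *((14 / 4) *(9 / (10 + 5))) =-278417 / 296240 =-0.94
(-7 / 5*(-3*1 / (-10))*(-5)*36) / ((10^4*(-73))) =-189 / 1825000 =-0.00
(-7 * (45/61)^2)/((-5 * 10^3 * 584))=567/434612800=0.00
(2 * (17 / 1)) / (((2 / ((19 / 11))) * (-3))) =-9.79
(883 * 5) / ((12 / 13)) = 57395 / 12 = 4782.92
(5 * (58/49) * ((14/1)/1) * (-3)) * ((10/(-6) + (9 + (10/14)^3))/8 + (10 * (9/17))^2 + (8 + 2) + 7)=-15864766825/1387778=-11431.78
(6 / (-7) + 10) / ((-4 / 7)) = -16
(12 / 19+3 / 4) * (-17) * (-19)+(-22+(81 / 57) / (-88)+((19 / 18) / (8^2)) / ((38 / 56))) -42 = 23008883 / 60192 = 382.26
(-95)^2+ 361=9386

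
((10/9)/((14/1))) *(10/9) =0.09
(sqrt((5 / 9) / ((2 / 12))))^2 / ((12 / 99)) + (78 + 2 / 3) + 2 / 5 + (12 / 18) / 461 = 491279 / 4610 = 106.57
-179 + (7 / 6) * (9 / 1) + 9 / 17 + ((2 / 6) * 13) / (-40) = -168.08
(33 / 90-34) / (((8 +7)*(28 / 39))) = -13117 / 4200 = -3.12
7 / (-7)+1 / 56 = -55 / 56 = -0.98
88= 88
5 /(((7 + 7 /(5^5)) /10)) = 78125 /10941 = 7.14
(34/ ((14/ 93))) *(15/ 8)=23715/ 56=423.48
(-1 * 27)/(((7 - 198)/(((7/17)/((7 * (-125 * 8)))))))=-0.00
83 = 83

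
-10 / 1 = -10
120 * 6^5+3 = 933123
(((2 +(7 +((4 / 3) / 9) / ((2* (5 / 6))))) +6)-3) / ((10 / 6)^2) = 544 / 125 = 4.35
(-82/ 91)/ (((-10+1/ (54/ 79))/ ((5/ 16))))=0.03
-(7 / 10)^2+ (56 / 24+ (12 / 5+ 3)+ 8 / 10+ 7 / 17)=8.46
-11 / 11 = -1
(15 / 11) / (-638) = -15 / 7018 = -0.00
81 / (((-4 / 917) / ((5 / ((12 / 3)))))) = -371385 / 16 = -23211.56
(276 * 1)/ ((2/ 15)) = 2070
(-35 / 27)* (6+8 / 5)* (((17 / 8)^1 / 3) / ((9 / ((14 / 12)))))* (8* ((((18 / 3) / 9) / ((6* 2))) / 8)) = -15827 / 314928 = -0.05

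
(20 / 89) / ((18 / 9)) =0.11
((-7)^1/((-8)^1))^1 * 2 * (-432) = -756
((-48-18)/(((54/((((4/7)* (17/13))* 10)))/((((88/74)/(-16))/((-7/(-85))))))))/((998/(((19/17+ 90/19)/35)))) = 19448935/14077834407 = 0.00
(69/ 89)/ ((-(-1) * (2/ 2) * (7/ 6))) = 414/ 623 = 0.66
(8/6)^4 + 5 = 661/81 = 8.16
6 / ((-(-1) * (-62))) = -3 / 31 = -0.10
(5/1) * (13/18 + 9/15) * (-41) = -4879/18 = -271.06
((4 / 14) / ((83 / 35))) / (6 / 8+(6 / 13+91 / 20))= 1300 / 62167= 0.02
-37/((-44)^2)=-37/1936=-0.02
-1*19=-19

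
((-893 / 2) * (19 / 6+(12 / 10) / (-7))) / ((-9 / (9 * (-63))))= -1685091 / 20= -84254.55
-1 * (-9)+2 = 11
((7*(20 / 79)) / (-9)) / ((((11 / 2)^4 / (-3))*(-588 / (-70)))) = 800 / 10409751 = 0.00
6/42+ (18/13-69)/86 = -5035/7826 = -0.64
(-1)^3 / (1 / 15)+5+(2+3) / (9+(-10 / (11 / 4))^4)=-26844485 / 2691769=-9.97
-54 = -54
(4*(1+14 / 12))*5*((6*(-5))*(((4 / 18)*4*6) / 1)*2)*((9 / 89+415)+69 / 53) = -81709596800 / 14151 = -5774121.74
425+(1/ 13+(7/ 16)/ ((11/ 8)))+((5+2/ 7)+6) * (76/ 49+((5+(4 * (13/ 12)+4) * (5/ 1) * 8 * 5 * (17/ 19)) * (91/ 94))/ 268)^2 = 4814077544672048008145/ 4955657052243433536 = 971.43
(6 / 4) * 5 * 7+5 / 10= 53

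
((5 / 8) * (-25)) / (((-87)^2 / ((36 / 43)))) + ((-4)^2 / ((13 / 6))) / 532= 1519699 / 125051654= 0.01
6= 6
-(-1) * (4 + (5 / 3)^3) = 233 / 27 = 8.63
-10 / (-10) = 1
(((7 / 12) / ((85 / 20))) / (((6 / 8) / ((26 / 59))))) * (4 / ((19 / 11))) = 32032 / 171513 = 0.19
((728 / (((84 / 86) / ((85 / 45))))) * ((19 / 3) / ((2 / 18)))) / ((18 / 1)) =361114 / 81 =4458.20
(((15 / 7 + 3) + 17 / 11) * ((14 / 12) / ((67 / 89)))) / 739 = 45835 / 3267858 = 0.01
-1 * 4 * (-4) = 16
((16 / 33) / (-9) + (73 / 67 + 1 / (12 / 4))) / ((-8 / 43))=-7.36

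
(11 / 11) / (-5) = -1 / 5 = -0.20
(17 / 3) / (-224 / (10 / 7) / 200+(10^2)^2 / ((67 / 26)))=142375 / 97480302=0.00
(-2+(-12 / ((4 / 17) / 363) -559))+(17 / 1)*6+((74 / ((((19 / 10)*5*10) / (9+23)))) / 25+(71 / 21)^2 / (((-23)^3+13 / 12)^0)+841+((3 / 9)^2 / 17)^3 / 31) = -234109829681243491 / 12920986724625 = -18118.57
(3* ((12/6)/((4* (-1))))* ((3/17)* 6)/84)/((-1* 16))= 9/7616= 0.00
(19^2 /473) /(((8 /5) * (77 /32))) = 7220 /36421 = 0.20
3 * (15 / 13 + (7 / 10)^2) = 6411 / 1300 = 4.93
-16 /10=-1.60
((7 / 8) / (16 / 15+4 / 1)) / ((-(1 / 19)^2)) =-1995 / 32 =-62.34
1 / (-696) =-1 / 696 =-0.00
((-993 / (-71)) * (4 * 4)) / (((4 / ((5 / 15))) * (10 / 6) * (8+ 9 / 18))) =7944 / 6035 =1.32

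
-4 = -4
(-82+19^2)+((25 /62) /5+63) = 21209 /62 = 342.08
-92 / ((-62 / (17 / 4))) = 391 / 62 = 6.31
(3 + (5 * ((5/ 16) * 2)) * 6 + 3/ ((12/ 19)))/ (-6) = -53/ 12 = -4.42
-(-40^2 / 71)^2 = -2560000 / 5041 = -507.84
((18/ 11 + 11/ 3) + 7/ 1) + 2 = 14.30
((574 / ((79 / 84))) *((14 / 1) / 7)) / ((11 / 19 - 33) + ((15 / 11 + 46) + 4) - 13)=3359048 / 16353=205.41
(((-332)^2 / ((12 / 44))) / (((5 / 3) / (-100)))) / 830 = -29216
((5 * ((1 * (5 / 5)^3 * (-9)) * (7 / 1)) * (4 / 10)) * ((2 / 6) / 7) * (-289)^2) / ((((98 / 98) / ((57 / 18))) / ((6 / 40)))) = -4760697 / 20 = -238034.85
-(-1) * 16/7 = 16/7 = 2.29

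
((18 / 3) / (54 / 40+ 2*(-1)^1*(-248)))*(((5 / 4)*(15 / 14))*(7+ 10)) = 19125 / 69629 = 0.27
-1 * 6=-6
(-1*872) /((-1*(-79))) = -872 /79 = -11.04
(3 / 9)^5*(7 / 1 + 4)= 11 / 243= 0.05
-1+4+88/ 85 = 343/ 85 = 4.04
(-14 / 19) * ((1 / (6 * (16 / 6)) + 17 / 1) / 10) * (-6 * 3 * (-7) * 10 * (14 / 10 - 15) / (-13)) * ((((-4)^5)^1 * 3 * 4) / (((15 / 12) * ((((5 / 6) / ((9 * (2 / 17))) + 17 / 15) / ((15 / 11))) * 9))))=16387080192 / 12749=1285362.00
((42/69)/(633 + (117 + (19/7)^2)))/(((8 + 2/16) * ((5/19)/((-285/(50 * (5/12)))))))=-35661024/6935118125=-0.01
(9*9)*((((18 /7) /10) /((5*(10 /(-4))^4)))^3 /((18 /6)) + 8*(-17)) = -14413787841716253432 /1308441162109375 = -11016.00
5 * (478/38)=1195/19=62.89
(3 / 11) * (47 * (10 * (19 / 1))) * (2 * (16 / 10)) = 85728 / 11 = 7793.45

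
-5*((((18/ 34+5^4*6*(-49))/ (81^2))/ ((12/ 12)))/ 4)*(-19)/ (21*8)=-98918465/ 24984288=-3.96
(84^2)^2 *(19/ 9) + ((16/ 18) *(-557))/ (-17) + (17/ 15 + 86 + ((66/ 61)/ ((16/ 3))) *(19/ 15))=39238281121507/ 373320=105106292.51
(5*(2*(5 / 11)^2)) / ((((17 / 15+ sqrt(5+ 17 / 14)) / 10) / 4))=-35700000 / 1879009+ 2250000*sqrt(1218) / 1879009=22.79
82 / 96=41 / 48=0.85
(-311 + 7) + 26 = -278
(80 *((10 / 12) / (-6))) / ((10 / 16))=-160 / 9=-17.78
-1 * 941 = -941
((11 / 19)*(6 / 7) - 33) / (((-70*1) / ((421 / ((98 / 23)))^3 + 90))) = 3925143598760241 / 8762497520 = 447948.04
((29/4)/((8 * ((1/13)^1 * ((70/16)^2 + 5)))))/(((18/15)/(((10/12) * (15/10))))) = 1885/3708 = 0.51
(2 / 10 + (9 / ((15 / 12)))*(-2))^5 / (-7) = 1804229351 / 21875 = 82479.06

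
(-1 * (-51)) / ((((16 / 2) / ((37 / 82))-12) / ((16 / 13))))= 7548 / 689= 10.96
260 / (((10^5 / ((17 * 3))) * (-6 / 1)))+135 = 1349779 / 10000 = 134.98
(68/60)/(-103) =-17/1545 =-0.01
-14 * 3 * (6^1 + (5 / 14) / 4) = -1023 / 4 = -255.75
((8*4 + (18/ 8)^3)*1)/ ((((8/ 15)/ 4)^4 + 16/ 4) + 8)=140585625/ 38881024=3.62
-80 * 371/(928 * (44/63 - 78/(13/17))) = 116865/370156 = 0.32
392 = 392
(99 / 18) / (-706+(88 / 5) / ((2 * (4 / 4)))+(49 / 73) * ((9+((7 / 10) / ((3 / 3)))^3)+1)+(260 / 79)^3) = -197955158500 / 23560592111927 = -0.01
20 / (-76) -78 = -1487 / 19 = -78.26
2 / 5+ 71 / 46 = 447 / 230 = 1.94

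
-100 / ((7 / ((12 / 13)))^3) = -172800 / 753571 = -0.23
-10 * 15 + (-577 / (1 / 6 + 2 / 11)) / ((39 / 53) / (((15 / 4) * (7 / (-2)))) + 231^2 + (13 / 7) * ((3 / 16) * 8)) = -683170341870 / 4553527051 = -150.03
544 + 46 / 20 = 5463 / 10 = 546.30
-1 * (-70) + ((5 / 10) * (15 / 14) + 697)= 21491 / 28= 767.54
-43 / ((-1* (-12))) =-43 / 12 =-3.58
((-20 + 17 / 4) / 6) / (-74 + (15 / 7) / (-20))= 147 / 4150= 0.04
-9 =-9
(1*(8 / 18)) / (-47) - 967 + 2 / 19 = -7771009 / 8037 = -966.90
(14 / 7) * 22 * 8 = 352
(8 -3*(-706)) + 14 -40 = 2100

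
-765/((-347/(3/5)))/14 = 459/4858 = 0.09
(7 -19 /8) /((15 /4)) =37 /30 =1.23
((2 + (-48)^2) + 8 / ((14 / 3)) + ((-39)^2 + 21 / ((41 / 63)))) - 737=896583 / 287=3123.98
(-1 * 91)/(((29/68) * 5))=-6188/145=-42.68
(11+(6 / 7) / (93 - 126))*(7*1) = 845 / 11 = 76.82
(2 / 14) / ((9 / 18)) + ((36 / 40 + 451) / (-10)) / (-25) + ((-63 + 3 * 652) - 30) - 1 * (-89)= 34196633 / 17500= 1954.09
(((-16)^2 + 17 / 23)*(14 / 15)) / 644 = 1181 / 3174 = 0.37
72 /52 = 18 /13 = 1.38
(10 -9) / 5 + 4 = 21 / 5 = 4.20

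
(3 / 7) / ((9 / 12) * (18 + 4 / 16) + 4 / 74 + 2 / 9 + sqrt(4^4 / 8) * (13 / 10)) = 2286910800 / 53846297323 - 851627520 * sqrt(2) / 53846297323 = 0.02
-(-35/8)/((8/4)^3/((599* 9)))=188685/64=2948.20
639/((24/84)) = 4473/2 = 2236.50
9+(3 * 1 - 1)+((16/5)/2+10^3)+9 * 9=1093.60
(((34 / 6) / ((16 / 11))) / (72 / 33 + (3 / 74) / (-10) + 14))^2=144814497025 / 2497171099536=0.06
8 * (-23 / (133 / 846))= -155664 / 133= -1170.41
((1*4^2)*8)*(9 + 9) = 2304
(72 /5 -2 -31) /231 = -31 /385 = -0.08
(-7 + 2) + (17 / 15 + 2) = -28 / 15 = -1.87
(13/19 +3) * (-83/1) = -5810/19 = -305.79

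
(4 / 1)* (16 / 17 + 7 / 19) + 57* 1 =20103 / 323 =62.24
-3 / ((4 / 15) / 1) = -45 / 4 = -11.25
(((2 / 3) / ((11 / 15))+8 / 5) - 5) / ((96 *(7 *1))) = -137 / 36960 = -0.00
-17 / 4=-4.25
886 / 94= 443 / 47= 9.43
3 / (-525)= -1 / 175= -0.01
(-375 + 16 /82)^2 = 236144689 /1681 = 140478.70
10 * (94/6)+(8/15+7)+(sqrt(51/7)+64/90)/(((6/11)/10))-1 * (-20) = 55 * sqrt(357)/21+26627/135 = 246.72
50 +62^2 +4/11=42838/11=3894.36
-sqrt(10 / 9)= -sqrt(10) / 3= -1.05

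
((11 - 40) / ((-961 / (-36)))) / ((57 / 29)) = -10092 / 18259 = -0.55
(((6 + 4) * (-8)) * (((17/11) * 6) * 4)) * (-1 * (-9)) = -293760/11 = -26705.45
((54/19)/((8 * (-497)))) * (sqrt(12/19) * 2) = -27 * sqrt(57)/179417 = -0.00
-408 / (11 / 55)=-2040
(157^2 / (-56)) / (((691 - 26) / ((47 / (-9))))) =1158503 / 335160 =3.46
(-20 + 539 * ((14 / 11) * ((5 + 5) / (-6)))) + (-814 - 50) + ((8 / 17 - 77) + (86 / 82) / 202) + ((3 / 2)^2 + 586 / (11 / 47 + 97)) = -4045069845811 / 1930285740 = -2095.58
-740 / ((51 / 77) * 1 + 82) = -11396 / 1273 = -8.95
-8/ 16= -1/ 2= -0.50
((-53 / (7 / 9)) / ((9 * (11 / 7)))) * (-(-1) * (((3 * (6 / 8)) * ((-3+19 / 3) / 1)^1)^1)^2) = -11925 / 44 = -271.02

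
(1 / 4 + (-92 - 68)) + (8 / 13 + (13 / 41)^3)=-570207031 / 3583892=-159.10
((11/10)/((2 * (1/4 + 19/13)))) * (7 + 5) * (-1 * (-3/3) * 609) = 1045044/445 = 2348.41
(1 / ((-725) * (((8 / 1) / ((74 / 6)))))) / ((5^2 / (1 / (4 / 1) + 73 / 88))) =-703 / 7656000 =-0.00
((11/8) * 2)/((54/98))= 4.99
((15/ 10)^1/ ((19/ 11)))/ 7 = 33/ 266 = 0.12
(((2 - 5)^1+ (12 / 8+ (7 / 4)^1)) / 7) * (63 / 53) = 9 / 212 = 0.04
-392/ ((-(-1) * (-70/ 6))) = 168/ 5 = 33.60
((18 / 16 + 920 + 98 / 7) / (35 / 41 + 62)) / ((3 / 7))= 2147047 / 61848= 34.71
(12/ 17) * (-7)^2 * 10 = 5880/ 17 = 345.88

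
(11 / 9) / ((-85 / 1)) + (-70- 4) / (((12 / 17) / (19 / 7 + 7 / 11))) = -20691802 / 58905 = -351.27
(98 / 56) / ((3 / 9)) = 21 / 4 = 5.25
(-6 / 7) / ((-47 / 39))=234 / 329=0.71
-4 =-4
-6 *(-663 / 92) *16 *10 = 6918.26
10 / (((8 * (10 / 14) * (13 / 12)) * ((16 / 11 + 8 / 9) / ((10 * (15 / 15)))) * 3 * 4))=3465 / 6032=0.57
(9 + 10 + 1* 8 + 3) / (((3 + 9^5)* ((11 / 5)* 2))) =25 / 216524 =0.00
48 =48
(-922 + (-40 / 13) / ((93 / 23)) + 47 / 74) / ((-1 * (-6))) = -153.69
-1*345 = -345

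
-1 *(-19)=19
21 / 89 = 0.24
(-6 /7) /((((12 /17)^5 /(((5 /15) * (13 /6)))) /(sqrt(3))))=-18458141 * sqrt(3) /5225472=-6.12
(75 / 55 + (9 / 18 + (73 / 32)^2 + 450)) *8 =5148411 / 1408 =3656.54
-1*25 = -25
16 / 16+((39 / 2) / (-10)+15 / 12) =3 / 10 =0.30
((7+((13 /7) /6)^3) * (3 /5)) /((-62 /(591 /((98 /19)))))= -1949403059 /250088160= -7.79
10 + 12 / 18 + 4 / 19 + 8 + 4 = 22.88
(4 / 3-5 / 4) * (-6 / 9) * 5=-5 / 18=-0.28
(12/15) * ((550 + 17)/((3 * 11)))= 756/55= 13.75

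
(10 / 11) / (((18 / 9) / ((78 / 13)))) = 30 / 11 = 2.73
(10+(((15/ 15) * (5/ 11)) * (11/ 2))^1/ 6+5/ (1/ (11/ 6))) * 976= 57340/ 3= 19113.33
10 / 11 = 0.91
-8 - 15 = -23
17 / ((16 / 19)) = 323 / 16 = 20.19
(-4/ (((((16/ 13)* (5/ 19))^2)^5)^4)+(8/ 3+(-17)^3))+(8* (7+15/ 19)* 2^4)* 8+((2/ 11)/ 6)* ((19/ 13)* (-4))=-1386652914509586277744159966888282059096354449969733670727754676894109844988103937465181956197412317/ 9028781161369041066699109456954240532480000000000000000000000000000000000000000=-153581407027848155801.53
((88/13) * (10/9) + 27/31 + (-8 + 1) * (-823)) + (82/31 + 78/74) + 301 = 815137012/134199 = 6074.09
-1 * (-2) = 2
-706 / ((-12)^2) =-353 / 72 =-4.90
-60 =-60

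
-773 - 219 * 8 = -2525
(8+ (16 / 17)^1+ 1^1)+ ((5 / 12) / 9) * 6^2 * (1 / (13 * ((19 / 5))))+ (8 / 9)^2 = 3661394 / 340119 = 10.77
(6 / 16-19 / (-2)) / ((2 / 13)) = 1027 / 16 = 64.19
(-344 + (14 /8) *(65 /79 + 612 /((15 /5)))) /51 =1521 /5372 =0.28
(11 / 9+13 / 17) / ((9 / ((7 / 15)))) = 2128 / 20655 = 0.10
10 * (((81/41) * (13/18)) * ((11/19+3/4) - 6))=-207675/3116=-66.65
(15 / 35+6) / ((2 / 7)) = 45 / 2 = 22.50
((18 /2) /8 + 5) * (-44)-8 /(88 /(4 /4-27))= -5877 /22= -267.14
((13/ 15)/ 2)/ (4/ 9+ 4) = 39/ 400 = 0.10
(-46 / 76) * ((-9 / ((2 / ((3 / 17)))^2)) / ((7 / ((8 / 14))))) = 1863 / 538118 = 0.00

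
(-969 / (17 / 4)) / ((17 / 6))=-1368 / 17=-80.47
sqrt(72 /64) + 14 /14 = 1 + 3 * sqrt(2) /4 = 2.06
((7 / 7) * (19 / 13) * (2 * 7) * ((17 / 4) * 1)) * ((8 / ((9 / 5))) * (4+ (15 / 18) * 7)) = 1333990 / 351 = 3800.54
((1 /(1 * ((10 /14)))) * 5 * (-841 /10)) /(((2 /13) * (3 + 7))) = -76531 /200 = -382.66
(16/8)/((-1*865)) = -2/865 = -0.00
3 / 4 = 0.75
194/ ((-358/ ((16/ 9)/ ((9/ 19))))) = -29488/ 14499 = -2.03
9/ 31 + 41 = 41.29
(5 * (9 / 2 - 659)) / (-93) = 6545 / 186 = 35.19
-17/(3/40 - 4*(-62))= -680/9923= -0.07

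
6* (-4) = -24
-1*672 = -672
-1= -1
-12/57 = -4/19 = -0.21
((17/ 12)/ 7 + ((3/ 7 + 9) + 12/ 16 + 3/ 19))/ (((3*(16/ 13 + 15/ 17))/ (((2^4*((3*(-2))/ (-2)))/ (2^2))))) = 3717220/ 186333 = 19.95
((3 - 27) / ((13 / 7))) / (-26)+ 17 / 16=4217 / 2704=1.56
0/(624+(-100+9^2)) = 0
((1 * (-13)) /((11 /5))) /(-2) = 65 /22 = 2.95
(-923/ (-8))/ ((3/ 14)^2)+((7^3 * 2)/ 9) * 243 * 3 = 1045415/ 18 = 58078.61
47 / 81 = 0.58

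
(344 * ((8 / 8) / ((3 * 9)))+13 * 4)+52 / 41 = 73072 / 1107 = 66.01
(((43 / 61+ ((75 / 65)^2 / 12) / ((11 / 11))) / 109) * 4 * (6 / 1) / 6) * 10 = 336430 / 1123681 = 0.30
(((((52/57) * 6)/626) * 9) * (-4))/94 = -936/279509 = -0.00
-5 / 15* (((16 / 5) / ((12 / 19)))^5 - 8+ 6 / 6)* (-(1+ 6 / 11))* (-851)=-36604544467717 / 25059375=-1460712.59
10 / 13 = 0.77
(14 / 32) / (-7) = -1 / 16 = -0.06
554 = 554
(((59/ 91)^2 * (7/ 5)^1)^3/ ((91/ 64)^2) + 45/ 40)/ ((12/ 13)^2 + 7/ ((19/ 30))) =0.10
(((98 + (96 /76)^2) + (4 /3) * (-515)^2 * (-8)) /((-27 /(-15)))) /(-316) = 4973.57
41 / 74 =0.55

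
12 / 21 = 4 / 7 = 0.57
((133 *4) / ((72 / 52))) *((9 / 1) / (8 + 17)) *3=10374 / 25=414.96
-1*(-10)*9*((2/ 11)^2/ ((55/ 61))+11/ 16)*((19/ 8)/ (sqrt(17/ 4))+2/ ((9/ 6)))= 13185639*sqrt(17)/ 724064+231327/ 2662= 161.98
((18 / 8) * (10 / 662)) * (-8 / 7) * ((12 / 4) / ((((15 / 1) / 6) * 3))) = -36 / 2317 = -0.02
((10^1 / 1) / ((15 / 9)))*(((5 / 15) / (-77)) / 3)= -2 / 231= -0.01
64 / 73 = 0.88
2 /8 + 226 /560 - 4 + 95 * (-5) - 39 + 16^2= -73177 /280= -261.35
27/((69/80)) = 720/23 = 31.30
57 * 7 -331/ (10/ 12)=9/ 5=1.80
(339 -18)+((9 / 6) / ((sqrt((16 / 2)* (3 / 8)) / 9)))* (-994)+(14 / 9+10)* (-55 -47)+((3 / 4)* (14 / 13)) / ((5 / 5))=-4473* sqrt(3) -66835 / 78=-8604.32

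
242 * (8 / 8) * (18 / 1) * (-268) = -1167408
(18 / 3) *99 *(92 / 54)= 1012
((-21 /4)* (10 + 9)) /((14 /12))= -171 /2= -85.50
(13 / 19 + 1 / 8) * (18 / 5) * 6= 3321 / 190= 17.48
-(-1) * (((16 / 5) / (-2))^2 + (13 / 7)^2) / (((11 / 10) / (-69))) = -1015818 / 2695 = -376.93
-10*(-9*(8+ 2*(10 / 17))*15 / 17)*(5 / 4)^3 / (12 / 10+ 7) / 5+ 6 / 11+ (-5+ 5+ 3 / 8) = 9289161 / 260678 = 35.63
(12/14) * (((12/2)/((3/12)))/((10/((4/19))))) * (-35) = -288/19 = -15.16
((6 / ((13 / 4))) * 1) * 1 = 24 / 13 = 1.85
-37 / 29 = -1.28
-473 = -473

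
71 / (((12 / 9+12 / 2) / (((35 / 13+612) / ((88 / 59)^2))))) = 5924950923 / 2214784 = 2675.18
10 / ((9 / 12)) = 40 / 3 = 13.33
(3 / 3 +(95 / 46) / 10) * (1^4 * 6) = 333 / 46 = 7.24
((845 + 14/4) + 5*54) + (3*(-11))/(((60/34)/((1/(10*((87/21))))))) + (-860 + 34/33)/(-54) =2930027531/2583900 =1133.96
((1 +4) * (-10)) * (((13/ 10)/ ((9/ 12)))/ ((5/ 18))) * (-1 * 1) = 312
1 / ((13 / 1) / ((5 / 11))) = 5 / 143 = 0.03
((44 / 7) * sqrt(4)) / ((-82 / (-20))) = 880 / 287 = 3.07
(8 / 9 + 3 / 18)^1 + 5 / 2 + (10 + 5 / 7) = 899 / 63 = 14.27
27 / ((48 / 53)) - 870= -840.19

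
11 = 11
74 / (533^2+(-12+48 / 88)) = 814 / 3124853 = 0.00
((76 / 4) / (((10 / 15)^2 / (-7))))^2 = 1432809 / 16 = 89550.56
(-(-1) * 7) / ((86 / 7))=49 / 86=0.57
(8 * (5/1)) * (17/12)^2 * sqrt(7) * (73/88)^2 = 7700405 * sqrt(7)/139392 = 146.16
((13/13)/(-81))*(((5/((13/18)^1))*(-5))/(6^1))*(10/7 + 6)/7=100/1323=0.08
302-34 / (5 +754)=229184 / 759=301.96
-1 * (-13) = 13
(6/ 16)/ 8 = 3/ 64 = 0.05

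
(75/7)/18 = 25/42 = 0.60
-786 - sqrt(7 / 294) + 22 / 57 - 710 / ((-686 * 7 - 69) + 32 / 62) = -1351970746 / 1721229 - sqrt(42) / 42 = -785.62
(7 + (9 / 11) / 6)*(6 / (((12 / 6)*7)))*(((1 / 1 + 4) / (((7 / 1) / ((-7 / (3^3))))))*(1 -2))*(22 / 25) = 157 / 315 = 0.50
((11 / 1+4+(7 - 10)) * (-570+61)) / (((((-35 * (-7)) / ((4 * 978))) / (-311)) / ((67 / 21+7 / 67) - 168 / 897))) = 3238442484207744 / 34356595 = 94259704.26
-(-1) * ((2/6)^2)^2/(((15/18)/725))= 290/27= 10.74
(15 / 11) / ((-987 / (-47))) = 5 / 77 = 0.06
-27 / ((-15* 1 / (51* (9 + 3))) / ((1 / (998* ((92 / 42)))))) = 28917 / 57385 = 0.50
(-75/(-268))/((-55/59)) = -885/2948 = -0.30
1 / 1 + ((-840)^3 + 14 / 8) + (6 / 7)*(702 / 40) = -82978557509 / 140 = -592703982.21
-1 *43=-43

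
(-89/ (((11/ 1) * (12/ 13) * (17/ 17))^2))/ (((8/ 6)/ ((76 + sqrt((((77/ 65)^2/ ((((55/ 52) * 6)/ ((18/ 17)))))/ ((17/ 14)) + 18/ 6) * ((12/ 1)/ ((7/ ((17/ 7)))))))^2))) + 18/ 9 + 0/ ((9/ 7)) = -2265507111617/ 604758000 - 21983 * sqrt(552288945)/ 1439900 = -4104.93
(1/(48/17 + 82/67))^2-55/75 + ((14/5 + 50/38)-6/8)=1631412451/605684850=2.69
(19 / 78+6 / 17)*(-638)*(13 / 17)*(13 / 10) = -378.35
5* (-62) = -310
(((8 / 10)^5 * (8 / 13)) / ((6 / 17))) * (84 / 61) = 1949696 / 2478125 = 0.79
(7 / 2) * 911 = 3188.50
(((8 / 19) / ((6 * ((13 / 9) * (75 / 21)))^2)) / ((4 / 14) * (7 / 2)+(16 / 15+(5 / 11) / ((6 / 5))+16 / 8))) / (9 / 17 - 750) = -36652 / 277856258875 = -0.00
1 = 1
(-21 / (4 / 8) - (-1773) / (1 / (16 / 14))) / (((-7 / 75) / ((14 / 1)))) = -2083500 / 7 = -297642.86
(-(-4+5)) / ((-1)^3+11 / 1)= -1 / 10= -0.10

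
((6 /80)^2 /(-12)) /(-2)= 3 /12800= 0.00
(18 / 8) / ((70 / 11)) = 99 / 280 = 0.35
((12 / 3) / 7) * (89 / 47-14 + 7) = -960 / 329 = -2.92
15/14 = 1.07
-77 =-77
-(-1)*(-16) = -16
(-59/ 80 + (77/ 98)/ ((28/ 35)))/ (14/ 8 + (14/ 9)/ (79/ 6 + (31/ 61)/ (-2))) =971193/ 7425460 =0.13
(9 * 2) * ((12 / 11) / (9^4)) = 8 / 2673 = 0.00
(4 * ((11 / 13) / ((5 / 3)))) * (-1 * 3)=-396 / 65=-6.09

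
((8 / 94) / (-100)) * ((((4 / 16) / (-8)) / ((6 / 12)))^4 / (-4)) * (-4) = -1 / 77004800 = -0.00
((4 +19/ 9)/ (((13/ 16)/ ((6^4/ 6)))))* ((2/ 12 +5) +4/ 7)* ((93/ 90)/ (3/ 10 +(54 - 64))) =-993.09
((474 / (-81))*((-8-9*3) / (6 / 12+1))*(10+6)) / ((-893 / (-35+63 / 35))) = 5875072 / 72333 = 81.22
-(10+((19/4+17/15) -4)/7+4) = -14.27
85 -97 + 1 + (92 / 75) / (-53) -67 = -310142 / 3975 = -78.02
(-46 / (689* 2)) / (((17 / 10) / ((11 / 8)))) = -0.03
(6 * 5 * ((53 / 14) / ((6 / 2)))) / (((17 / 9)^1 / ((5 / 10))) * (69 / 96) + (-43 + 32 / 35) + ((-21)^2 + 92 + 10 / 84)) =190800 / 2488493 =0.08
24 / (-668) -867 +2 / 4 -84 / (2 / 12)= -457759 / 334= -1370.54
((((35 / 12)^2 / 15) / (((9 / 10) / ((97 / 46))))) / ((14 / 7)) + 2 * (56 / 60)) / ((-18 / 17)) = -2.39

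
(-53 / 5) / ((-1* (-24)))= -53 / 120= -0.44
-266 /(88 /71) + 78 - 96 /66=-6075 /44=-138.07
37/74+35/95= 33/38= 0.87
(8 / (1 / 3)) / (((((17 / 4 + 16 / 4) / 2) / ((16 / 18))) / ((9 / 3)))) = 512 / 33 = 15.52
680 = 680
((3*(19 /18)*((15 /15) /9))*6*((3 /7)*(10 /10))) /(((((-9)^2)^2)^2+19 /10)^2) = 1900 /3891342740101707261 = 0.00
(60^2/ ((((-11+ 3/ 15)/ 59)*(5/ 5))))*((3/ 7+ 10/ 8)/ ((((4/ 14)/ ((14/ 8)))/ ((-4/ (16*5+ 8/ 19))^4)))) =-316207616375/ 255525765312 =-1.24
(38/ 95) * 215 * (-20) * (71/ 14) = -61060/ 7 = -8722.86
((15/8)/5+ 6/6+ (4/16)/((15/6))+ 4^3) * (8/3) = 873/5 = 174.60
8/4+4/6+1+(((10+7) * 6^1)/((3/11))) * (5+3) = 8987/3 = 2995.67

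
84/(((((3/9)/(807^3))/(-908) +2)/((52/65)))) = 481024265141952/14316198367315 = 33.60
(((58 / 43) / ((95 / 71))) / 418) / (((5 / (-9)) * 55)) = -18531 / 234785375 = -0.00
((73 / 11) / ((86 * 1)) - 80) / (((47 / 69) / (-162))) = 422567523 / 22231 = 19008.03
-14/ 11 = -1.27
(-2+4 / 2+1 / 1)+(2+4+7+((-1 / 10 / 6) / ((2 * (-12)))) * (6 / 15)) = 50401 / 3600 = 14.00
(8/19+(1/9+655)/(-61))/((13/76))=-430528/7137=-60.32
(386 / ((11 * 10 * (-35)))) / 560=-193 / 1078000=-0.00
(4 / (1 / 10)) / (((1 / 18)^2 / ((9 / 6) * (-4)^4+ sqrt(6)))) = 12960 * sqrt(6)+ 4976640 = 5008385.39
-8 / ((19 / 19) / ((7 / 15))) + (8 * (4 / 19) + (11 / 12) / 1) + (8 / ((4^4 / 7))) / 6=-19991 / 18240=-1.10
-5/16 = -0.31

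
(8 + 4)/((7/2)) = 24/7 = 3.43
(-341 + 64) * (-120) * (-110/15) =-243760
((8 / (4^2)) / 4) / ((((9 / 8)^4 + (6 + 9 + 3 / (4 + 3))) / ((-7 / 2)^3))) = -153664 / 488295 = -0.31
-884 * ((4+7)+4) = -13260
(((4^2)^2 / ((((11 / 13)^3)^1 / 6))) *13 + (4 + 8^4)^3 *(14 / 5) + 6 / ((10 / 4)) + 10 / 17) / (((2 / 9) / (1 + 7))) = 785975769621440424 / 113135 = 6947237986665.85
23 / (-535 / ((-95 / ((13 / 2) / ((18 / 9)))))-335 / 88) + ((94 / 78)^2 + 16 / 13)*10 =116400394 / 4096053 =28.42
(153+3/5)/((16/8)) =384/5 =76.80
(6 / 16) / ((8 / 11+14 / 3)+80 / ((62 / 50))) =3069 / 572144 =0.01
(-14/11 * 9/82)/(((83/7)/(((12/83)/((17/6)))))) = -31752/52817963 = -0.00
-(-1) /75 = 1 /75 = 0.01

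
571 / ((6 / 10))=2855 / 3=951.67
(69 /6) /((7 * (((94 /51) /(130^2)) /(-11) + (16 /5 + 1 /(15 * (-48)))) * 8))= 0.06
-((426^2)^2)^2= -1084617963136880107776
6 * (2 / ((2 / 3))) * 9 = 162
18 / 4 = 9 / 2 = 4.50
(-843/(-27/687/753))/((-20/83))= -1340582717/20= -67029135.85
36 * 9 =324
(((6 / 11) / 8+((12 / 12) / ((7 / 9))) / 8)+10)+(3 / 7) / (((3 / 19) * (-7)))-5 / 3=105745 / 12936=8.17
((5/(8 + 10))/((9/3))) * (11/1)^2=605/54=11.20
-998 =-998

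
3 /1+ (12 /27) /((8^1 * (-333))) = 17981 /5994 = 3.00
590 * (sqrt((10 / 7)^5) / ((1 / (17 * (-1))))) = -1003000 * sqrt(70) / 343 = -24465.60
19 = 19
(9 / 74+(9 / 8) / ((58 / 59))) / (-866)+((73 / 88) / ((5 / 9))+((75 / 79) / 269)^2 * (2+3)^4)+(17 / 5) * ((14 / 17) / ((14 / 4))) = 849167410842361499 / 369282756320911840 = 2.30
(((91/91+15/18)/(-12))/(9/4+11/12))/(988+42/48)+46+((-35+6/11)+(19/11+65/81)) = 23271835/1653399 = 14.08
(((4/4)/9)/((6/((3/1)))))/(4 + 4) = 1/144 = 0.01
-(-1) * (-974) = -974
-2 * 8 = -16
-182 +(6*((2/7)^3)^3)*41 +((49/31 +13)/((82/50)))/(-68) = -158800787828629/871920386449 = -182.13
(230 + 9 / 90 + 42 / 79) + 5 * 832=3468599 / 790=4390.63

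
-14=-14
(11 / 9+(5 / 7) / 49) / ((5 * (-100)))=-0.00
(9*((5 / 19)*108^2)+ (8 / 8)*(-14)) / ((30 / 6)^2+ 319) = 262307 / 3268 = 80.27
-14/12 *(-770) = 2695/3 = 898.33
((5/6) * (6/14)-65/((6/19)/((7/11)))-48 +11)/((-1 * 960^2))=19361/106444800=0.00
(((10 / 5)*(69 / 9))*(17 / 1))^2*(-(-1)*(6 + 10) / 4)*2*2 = 9784384 / 9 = 1087153.78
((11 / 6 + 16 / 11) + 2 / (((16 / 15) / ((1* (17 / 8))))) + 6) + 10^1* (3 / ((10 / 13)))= 110399 / 2112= 52.27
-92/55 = -1.67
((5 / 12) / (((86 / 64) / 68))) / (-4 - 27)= -2720 / 3999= -0.68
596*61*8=290848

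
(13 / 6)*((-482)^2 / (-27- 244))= -1510106 / 813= -1857.45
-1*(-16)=16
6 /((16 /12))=9 /2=4.50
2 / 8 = 1 / 4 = 0.25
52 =52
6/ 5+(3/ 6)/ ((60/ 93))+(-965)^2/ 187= 37263773/ 7480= 4981.79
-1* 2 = -2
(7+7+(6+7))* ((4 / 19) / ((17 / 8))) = 864 / 323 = 2.67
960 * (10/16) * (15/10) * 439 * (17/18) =373150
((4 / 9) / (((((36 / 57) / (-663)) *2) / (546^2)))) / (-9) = 69543838 / 9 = 7727093.11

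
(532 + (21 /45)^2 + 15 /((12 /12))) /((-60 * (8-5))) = -3.04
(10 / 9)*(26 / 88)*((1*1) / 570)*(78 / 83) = 169 / 312246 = 0.00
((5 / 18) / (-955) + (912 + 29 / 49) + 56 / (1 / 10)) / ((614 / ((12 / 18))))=248075717 / 155153502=1.60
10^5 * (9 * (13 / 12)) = 975000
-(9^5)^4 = -12157665459056928801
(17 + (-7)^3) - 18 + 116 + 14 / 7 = -226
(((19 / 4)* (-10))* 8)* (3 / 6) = -190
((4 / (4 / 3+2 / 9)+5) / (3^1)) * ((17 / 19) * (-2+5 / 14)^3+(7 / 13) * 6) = -26457335 / 14233128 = -1.86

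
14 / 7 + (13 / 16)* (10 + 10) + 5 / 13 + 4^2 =1801 / 52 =34.63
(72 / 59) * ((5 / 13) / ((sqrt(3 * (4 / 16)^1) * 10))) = 24 * sqrt(3) / 767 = 0.05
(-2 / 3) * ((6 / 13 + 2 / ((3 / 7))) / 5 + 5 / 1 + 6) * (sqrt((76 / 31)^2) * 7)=-499016 / 3627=-137.58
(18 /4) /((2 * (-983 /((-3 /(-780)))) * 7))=-0.00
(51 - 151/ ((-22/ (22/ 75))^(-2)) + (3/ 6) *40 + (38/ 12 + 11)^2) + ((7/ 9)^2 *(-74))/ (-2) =-275102219/ 324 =-849080.92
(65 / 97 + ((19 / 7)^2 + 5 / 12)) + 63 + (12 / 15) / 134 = 71.46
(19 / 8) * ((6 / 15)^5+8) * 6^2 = 2140236 / 3125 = 684.88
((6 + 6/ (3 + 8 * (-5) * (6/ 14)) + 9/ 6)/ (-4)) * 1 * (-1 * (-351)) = -54639/ 88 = -620.90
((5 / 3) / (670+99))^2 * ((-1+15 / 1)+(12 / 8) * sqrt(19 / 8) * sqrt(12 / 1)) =25 * sqrt(114) / 7096332+350 / 5322249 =0.00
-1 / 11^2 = -1 / 121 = -0.01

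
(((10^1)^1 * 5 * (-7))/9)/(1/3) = -350/3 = -116.67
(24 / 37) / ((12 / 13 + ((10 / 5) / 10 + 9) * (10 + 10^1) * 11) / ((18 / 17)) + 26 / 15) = 1755 / 5179001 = 0.00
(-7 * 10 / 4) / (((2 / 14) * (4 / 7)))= -1715 / 8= -214.38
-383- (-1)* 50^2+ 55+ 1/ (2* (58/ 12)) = 62991/ 29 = 2172.10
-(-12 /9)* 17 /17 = 4 /3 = 1.33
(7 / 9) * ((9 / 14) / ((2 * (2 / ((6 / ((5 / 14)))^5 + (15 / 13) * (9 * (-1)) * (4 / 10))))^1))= 27183691881 / 162500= 167284.26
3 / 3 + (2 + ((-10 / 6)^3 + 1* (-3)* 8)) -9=-34.63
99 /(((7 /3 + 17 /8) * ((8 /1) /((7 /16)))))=1.21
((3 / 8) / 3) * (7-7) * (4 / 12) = 0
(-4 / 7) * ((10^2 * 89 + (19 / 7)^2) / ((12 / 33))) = -4801071 / 343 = -13997.29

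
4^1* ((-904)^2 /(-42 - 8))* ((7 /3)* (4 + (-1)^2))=-11441024 /15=-762734.93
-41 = -41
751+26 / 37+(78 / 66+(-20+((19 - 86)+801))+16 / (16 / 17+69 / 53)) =1212448774 / 822547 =1474.02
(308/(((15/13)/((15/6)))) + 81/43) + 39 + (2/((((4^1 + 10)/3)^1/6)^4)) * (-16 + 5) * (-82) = 1746205036/309729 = 5637.85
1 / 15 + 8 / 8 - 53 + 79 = 406 / 15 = 27.07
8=8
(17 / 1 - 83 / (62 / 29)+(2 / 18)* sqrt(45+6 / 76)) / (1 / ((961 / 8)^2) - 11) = 40307223 / 20317334 - 923521* sqrt(65094) / 3474264114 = 1.92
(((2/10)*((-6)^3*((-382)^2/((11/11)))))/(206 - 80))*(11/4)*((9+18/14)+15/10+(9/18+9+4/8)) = -146872506/49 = -2997398.08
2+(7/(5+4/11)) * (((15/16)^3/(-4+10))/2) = 2019937/966656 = 2.09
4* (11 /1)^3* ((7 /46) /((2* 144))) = 9317 /3312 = 2.81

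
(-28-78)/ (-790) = 53/ 395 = 0.13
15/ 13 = 1.15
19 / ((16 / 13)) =247 / 16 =15.44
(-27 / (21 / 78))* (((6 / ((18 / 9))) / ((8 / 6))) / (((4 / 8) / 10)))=-31590 / 7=-4512.86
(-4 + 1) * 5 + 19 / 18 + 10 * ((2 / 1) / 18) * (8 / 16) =-241 / 18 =-13.39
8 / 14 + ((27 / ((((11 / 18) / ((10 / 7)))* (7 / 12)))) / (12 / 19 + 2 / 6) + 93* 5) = 577.71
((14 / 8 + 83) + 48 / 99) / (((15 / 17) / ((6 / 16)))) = 191267 / 5280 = 36.22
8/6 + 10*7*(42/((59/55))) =485336/177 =2742.01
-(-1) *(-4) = -4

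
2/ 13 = 0.15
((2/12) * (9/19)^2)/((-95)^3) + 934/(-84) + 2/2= -65771379971/6499759875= -10.12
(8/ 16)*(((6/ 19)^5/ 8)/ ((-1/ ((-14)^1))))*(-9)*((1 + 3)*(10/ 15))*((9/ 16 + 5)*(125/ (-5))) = 22708350/ 2476099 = 9.17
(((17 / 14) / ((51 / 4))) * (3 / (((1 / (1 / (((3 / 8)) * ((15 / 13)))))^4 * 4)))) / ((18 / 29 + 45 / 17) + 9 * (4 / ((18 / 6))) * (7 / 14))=28837013504 / 131150289375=0.22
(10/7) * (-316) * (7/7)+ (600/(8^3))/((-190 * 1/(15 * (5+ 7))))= -1926005/4256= -452.54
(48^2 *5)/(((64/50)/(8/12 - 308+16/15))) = -2756400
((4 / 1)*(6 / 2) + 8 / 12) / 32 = 19 / 48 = 0.40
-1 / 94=-0.01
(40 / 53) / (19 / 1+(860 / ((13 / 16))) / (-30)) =-0.05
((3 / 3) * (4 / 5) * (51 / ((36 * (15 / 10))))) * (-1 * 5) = -34 / 9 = -3.78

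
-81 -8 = -89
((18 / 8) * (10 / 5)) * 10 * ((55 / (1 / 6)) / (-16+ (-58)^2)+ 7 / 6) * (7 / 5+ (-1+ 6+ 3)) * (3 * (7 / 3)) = 116137 / 31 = 3746.35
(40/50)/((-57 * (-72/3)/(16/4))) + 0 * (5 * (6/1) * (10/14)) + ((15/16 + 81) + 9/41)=46081537/560880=82.16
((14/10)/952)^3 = 1/314432000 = 0.00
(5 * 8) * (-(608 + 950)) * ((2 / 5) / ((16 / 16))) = -24928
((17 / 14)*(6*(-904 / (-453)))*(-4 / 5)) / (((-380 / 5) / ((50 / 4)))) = 38420 / 20083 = 1.91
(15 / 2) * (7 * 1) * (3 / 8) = 315 / 16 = 19.69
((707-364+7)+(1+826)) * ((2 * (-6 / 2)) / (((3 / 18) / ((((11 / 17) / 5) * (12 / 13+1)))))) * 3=-6991380 / 221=-31635.20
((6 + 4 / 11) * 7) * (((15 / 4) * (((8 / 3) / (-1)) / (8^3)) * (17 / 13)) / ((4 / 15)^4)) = -1054265625 / 4685824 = -224.99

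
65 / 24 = 2.71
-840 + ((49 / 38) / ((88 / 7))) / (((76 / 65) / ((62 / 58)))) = -6190256695 / 7370176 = -839.91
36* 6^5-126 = 279810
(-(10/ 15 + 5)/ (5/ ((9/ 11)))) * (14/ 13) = -714/ 715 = -1.00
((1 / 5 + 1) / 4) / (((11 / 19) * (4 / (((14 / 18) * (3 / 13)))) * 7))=19 / 5720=0.00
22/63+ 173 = 10921/63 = 173.35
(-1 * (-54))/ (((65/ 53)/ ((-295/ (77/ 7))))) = -168858/ 143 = -1180.83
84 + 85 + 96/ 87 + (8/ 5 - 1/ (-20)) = 99617/ 580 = 171.75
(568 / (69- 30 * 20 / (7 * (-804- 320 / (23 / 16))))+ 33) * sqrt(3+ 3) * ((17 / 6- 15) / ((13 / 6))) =-8590062935 * sqrt(6) / 37109787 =-567.00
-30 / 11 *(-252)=7560 / 11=687.27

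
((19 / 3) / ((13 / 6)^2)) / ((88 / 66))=171 / 169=1.01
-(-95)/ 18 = 95/ 18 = 5.28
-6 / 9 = -2 / 3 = -0.67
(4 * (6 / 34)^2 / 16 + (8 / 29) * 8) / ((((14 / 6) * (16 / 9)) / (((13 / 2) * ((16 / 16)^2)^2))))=26059995 / 7509376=3.47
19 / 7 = 2.71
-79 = -79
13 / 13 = 1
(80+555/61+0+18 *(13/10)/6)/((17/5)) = 3337/122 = 27.35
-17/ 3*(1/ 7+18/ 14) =-170/ 21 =-8.10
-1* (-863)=863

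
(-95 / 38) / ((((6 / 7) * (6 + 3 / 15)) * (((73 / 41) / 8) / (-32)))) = 459200 / 6789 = 67.64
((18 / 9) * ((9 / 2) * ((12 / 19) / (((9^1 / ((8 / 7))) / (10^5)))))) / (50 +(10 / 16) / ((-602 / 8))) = 165120000 / 114361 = 1443.85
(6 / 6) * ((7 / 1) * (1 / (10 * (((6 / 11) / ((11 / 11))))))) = 77 / 60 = 1.28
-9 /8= -1.12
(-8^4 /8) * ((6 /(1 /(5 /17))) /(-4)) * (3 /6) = 1920 /17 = 112.94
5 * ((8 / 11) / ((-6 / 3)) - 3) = -185 / 11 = -16.82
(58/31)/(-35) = -0.05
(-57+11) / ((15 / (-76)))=3496 / 15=233.07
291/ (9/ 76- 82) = -22116/ 6223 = -3.55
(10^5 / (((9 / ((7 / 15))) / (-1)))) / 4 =-35000 / 27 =-1296.30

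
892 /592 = 223 /148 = 1.51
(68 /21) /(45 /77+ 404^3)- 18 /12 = -45695908861 /30463940238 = -1.50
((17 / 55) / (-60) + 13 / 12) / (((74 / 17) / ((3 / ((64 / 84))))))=635103 / 651200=0.98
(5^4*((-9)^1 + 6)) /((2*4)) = -1875 /8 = -234.38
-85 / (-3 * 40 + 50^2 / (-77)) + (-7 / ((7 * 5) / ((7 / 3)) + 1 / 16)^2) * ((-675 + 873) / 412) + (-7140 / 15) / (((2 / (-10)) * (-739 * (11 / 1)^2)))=648175394696585 / 1256027682227516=0.52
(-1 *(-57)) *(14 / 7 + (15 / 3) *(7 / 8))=2907 / 8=363.38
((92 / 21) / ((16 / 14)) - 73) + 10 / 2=-385 / 6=-64.17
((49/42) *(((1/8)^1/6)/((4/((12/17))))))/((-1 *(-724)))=7/1181568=0.00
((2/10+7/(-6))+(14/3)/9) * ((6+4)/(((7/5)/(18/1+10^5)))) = -60510890/189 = -320163.44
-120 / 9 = -40 / 3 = -13.33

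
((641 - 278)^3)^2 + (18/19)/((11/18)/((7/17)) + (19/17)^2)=4326562599645209384511/1891051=2287914286629609.35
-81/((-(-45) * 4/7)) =-63/20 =-3.15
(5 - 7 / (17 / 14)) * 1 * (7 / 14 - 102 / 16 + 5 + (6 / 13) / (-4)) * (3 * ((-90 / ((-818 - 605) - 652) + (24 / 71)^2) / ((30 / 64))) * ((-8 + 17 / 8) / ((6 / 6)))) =-798227649 / 177821275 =-4.49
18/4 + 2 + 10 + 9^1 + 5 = 61/2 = 30.50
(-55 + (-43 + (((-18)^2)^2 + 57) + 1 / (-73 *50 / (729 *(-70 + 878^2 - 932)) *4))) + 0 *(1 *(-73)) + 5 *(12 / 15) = 485432711 / 7300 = 66497.63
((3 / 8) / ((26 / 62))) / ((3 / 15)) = 465 / 104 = 4.47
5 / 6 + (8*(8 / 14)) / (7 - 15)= 11 / 42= 0.26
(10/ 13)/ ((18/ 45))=25/ 13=1.92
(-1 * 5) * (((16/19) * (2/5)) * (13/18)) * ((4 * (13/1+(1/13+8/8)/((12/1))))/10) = -6.37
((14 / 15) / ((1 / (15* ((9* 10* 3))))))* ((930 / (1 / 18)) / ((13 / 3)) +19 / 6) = 189987210 / 13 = 14614400.77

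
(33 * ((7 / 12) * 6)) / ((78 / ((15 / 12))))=385 / 208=1.85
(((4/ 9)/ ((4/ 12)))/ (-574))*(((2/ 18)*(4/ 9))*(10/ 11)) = -80/ 767151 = -0.00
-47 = -47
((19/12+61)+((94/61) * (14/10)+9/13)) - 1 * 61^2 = -173931877/47580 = -3655.57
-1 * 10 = -10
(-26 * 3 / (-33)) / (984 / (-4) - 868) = -13 / 6127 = -0.00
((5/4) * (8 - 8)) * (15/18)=0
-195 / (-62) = 195 / 62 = 3.15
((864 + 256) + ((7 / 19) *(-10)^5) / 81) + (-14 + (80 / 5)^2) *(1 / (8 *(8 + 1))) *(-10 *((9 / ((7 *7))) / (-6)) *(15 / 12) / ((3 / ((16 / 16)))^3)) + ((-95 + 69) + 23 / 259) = 9513424789 / 14881104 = 639.30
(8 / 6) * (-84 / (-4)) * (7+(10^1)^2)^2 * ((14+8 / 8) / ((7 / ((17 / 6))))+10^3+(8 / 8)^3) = 322838902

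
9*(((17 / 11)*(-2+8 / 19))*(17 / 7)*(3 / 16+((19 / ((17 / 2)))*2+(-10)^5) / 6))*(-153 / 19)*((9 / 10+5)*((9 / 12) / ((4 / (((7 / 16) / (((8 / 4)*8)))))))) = -216516.46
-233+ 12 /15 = -1161 /5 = -232.20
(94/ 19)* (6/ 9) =188/ 57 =3.30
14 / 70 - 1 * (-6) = 31 / 5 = 6.20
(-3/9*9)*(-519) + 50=1607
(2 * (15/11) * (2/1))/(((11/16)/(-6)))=-5760/121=-47.60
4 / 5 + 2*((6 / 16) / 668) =10703 / 13360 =0.80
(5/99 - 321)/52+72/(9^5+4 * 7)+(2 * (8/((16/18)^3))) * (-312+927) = 34072837169629/2433027168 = 14004.30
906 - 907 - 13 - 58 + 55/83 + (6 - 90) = -12893/83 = -155.34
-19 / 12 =-1.58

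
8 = 8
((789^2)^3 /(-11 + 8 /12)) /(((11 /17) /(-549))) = 6754676274530806981239 /341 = 19808434822670988214.78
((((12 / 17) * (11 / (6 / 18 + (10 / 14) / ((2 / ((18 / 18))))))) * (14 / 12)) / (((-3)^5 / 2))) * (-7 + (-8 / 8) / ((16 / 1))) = 60907 / 79866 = 0.76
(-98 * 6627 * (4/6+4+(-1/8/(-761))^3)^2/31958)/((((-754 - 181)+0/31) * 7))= 154311285721620201636208670623/2282077162762376191801896468480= 0.07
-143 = -143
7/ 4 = 1.75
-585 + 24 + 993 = 432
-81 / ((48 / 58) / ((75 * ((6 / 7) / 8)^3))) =-1585575 / 175616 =-9.03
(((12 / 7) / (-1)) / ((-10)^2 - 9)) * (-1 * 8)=96 / 637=0.15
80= 80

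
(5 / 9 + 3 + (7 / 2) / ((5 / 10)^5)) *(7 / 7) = 1040 / 9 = 115.56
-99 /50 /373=-99 /18650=-0.01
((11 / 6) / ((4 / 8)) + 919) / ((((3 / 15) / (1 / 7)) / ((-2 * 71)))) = -1965280 / 21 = -93584.76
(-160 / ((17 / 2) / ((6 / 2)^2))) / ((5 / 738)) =-425088 / 17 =-25005.18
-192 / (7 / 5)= -960 / 7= -137.14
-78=-78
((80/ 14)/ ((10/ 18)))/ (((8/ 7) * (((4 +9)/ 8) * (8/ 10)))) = 90/ 13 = 6.92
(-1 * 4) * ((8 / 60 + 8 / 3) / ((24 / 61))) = -427 / 15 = -28.47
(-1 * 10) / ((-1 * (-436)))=-5 / 218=-0.02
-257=-257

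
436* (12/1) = 5232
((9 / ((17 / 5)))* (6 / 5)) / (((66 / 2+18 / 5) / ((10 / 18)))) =50 / 1037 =0.05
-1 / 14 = -0.07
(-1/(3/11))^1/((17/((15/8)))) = -0.40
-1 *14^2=-196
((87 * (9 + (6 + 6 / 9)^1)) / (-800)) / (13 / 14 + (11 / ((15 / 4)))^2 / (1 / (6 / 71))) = -2032233 / 1974928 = -1.03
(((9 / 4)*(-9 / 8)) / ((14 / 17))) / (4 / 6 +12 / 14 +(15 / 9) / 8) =-1377 / 776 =-1.77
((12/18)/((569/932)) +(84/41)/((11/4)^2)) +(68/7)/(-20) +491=145789907656/296394945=491.88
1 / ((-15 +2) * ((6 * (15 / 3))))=-1 / 390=-0.00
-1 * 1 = -1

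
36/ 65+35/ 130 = 107/ 130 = 0.82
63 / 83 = 0.76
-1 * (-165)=165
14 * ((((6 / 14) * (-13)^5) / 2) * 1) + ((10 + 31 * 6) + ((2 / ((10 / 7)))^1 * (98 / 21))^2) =-250569071 / 225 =-1113640.32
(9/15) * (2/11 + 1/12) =7/44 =0.16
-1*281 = -281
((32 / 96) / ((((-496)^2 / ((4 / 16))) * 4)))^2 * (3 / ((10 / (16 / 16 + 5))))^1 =1 / 77470556487680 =0.00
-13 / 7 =-1.86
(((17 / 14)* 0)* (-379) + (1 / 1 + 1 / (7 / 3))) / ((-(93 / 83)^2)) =-68890 / 60543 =-1.14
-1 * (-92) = 92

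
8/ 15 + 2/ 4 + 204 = 6151/ 30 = 205.03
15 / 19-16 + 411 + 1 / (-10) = 75181 / 190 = 395.69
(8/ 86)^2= 16/ 1849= 0.01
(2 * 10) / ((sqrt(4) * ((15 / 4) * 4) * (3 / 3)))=2 / 3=0.67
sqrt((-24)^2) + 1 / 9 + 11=316 / 9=35.11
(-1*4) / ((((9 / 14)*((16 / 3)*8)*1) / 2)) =-0.29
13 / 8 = 1.62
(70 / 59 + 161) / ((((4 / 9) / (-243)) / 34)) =-355765851 / 118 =-3014964.84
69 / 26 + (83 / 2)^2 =89695 / 52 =1724.90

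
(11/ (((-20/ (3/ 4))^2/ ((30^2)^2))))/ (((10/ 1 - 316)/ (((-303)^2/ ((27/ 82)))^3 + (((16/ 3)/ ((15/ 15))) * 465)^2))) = -60357850014271524825/ 68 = -887615441386345953.31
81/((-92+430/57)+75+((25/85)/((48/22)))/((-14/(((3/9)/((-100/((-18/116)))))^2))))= -59144287104000/6904650369881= -8.57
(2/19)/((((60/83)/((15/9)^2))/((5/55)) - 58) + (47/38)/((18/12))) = -2490/1284769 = -0.00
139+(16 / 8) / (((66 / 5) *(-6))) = 27517 / 198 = 138.97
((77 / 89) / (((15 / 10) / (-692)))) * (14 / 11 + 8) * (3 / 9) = -329392 / 267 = -1233.68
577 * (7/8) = 4039/8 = 504.88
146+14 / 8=591 / 4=147.75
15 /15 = 1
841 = 841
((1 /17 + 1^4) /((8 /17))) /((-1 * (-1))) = 9 /4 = 2.25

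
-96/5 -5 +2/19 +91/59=-22.55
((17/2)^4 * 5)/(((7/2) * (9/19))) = 7934495/504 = 15743.05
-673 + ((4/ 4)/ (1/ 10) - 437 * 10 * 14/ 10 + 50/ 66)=-223748/ 33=-6780.24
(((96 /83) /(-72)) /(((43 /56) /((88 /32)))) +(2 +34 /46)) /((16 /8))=660373 /492522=1.34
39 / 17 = 2.29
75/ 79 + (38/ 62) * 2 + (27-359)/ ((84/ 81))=-5450920/ 17143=-317.97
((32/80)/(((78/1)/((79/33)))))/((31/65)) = 79/3069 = 0.03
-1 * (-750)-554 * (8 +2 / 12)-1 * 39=-11440 / 3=-3813.33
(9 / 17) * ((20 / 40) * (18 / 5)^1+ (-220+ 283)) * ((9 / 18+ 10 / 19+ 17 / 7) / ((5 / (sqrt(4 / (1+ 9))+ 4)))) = 1339902 * sqrt(10) / 282625+ 5359608 / 56525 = 109.81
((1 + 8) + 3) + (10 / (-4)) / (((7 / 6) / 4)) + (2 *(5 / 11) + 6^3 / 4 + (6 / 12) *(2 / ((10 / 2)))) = 58.54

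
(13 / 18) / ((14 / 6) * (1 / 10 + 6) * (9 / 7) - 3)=65 / 1377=0.05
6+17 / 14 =101 / 14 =7.21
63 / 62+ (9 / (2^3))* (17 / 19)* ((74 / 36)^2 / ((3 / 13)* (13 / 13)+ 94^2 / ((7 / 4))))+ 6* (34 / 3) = 316441662925 / 4584983328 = 69.02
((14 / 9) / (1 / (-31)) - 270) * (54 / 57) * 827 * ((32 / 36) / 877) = -37896448 / 149967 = -252.70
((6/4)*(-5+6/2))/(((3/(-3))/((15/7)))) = 45/7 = 6.43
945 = 945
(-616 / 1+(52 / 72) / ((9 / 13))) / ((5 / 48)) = -796984 / 135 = -5903.59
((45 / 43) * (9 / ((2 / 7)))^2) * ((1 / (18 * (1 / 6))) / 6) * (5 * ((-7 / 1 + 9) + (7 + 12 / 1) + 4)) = 2480625 / 344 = 7211.12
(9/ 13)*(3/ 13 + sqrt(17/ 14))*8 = 216/ 169 + 36*sqrt(238)/ 91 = 7.38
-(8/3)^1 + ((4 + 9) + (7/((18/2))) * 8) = 149/9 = 16.56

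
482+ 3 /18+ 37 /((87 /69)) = 89003 /174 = 511.51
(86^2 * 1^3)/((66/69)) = 85054/11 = 7732.18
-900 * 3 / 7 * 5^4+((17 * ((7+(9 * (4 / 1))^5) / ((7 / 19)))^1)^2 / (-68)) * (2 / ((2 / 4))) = -22437849541811506493 / 49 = -457915296771663397.82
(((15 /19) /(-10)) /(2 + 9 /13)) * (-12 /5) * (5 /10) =117 /3325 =0.04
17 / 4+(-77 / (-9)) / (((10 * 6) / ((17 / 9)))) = 5491 / 1215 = 4.52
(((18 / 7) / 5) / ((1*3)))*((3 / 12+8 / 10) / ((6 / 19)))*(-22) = -627 / 50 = -12.54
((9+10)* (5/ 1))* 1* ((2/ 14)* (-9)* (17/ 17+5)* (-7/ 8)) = 641.25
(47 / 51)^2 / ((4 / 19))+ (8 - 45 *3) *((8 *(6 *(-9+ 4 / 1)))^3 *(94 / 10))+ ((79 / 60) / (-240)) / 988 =22618371060817292123 / 1370553600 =16503091204.03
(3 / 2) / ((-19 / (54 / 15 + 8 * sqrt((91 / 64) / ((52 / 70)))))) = -21 * sqrt(10) / 76- 27 / 95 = -1.16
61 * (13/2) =793/2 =396.50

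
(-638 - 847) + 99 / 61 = -90486 / 61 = -1483.38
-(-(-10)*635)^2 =-40322500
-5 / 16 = -0.31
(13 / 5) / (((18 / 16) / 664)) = 69056 / 45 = 1534.58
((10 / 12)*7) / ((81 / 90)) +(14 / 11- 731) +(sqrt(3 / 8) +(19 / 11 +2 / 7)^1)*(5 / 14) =-21029867 / 29106 +5*sqrt(6) / 56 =-722.31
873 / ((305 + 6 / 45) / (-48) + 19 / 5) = -628560 / 1841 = -341.42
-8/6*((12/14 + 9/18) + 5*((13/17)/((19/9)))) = -28654/6783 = -4.22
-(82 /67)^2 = -1.50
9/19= 0.47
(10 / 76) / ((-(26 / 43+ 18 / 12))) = -0.06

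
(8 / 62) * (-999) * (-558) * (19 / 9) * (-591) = -89742168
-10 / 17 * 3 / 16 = -15 / 136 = -0.11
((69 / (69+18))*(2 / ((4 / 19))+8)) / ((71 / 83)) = 66815 / 4118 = 16.23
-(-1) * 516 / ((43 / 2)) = 24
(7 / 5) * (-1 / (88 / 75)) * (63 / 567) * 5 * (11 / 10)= -35 / 48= -0.73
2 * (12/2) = 12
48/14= 24/7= 3.43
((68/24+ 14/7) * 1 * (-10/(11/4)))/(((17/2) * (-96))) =145/6732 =0.02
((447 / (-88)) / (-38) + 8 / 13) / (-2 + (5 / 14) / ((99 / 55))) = -2051469 / 4934072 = -0.42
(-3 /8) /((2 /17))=-51 /16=-3.19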